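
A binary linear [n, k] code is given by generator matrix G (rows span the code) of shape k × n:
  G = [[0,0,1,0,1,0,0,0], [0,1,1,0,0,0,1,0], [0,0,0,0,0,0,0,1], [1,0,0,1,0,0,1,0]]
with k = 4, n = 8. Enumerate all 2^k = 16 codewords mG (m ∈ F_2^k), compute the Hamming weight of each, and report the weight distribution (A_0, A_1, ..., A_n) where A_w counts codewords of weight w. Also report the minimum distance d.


Weight distribution: A_0 = 1, A_1 = 1, A_2 = 1, A_3 = 4, A_4 = 5, A_5 = 3, A_6 = 1. Minimum distance d = 1.

Enumerate all 2^4 = 16 messages m ∈ F_2^4.
For each, compute codeword c = mG in F_2^8, then tally its weight.
  m = 0000 → c = 00000000, weight = 0.
  m = 1000 → c = 00101000, weight = 2.
  m = 0100 → c = 01100010, weight = 3.
  m = 1100 → c = 01001010, weight = 3.
  m = 0010 → c = 00000001, weight = 1.
  m = 1010 → c = 00101001, weight = 3.
  m = 0110 → c = 01100011, weight = 4.
  m = 1110 → c = 01001011, weight = 4.
  m = 0001 → c = 10010010, weight = 3.
  m = 1001 → c = 10111010, weight = 5.
  m = 0101 → c = 11110000, weight = 4.
  m = 1101 → c = 11011000, weight = 4.
  m = 0011 → c = 10010011, weight = 4.
  m = 1011 → c = 10111011, weight = 6.
  m = 0111 → c = 11110001, weight = 5.
  m = 1111 → c = 11011001, weight = 5.
Tally weights:
  weight 0: 1 codewords.
  weight 1: 1 codewords.
  weight 2: 1 codewords.
  weight 3: 4 codewords.
  weight 4: 5 codewords.
  weight 5: 3 codewords.
  weight 6: 1 codewords.
Minimum distance d = smallest w > 0 with A_w > 0 = 1.
Sanity: Σ A_w = 16 = 2^4 = 16 ✓.


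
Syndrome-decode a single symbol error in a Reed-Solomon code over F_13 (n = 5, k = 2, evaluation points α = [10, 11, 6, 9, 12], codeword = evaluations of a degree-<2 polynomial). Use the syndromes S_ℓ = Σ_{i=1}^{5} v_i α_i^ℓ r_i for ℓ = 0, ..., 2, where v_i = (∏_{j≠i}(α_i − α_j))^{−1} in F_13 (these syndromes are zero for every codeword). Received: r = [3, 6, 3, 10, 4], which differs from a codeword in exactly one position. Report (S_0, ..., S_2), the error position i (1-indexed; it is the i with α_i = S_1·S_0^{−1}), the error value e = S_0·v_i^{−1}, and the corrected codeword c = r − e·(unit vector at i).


S = (1, 10, 9), error at position 1, error magnitude e = 8, c = [8, 6, 3, 10, 4].

Step 1: column multipliers v_i = (∏_{j≠i}(α_i − α_j))^{−1} mod 13.
  i = 1 (α = 10): (10−11)(10−6)(10−9)(10−12) = (−1)·4·1·(−2) = 8 ≡ 8, so v_1 = 8^{−1} = 5 (mod 13).
  i = 2 (α = 11): (11−10)(11−6)(11−9)(11−12) = 1·5·2·(−1) = −10 ≡ 3, so v_2 = 3^{−1} = 9 (mod 13).
  i = 3 (α = 6): (6−10)(6−11)(6−9)(6−12) = (−4)·(−5)·(−3)·(−6) = 360 ≡ 9, so v_3 = 9^{−1} = 3 (mod 13).
  i = 4 (α = 9): (9−10)(9−11)(9−6)(9−12) = (−1)·(−2)·3·(−3) = −18 ≡ 8, so v_4 = 8^{−1} = 5 (mod 13).
  i = 5 (α = 12): (12−10)(12−11)(12−6)(12−9) = 2·1·6·3 = 36 ≡ 10, so v_5 = 10^{−1} = 4 (mod 13).
  v = [5, 9, 3, 5, 4].
Step 2: syndromes of r = [3, 6, 3, 10, 4] (all sums mod 13).
  S_0 = Σ v_i r_i = 5·3 + 9·6 + 3·3 + 5·10 + 4·4 = 144 ≡ 1.
  S_1 = Σ v_i α_i r_i = 5·10·3 + 9·11·6 + 3·6·3 + 5·9·10 + 4·12·4 = 1440 ≡ 10.
  α_i^2 mod 13 = [9, 4, 10, 3, 1].
  S_2 = Σ v_i α_i^2 r_i = 5·9·3 + 9·4·6 + 3·10·3 + 5·3·10 + 4·1·4 = 607 ≡ 9.
  S = (1, 10, 9) ≠ 0, so r is not a codeword (an error is present).
Step 3: locate the error. For a single error e at position i, S_ℓ = v_i·e·α_i^ℓ, so α_err = S_1/S_0.
  S_0^{−1} = 1^{−1} = 1 (mod 13), so α_err = 10·1 = 10 ≡ 10 = α_1. Error position i = 1.
  Consistency check: S_2/S_1 = 9·4 = 36 ≡ 10 = α_err ✓ (single-error assumption holds).
Step 4: error magnitude e = S_0/v_1 = S_0·∏_{j≠1}(α_1 − α_j) = 1·8 = 8 ≡ 8 (mod 13).
Step 5: correct position 1: c_1 = r_1 − e = 3 − 8 ≡ 8 (mod 13). Hence c = [8, 6, 3, 10, 4].
  Check: interpolating c through the α_i gives m(x) = 2 + 11·x (degree < 2) with m(α_i) = c_i for every i, so c is indeed a codeword.


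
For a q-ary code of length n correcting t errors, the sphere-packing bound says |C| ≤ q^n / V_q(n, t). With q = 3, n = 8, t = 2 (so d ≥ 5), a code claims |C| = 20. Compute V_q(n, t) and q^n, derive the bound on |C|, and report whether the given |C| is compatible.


V_q(n, t) = 129, q^n = 6561, Hamming bound = 50, |C| = 20 ≤ bound (satisfied).

Step 1: Compute V_q(n, t) = Σ_{j=0}^2 C(n, j) (q−1)^j.
  j = 0: C(8,0)·(2)^0 = 1·1 = 1.
  j = 1: C(8,1)·(2)^1 = 8·2 = 16.
  j = 2: C(8,2)·(2)^2 = 28·4 = 112.
  V_q(n, t) = 1 + 16 + 112 = 129.
Step 2: q^n = 3^8 = 6561.
Step 3: Hamming bound ⌊q^n / V_q(n,t)⌋ = ⌊6561/129⌋ = 50.
Step 4: Compare |C| = 20 to 50: satisfied.
The claimed |C| lies below the Hamming bound.


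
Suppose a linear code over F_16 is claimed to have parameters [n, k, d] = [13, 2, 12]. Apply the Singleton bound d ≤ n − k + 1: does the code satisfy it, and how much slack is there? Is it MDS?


Singleton RHS = n − k + 1 = 12, slack = 0, bound satisfied, MDS.

Singleton bound: d ≤ n − k + 1.
Here n = 13, k = 2, so n − k + 1 = 12.
Given d = 12, check d ≤ 12: YES.
Slack = (n − k + 1) − d = 0.
The code is MDS (slack = 0).
Description: the claimed parameters are [13, 2, 12]_16; such a code would be MDS (meets Singleton bound).


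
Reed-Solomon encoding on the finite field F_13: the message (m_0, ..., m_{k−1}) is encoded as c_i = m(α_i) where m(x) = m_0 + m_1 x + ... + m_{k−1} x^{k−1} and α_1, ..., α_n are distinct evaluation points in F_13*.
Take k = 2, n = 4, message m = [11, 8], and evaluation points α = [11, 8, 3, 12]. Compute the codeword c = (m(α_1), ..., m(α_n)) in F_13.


c = [8, 10, 9, 3]

Message polynomial: m(x) = 11 + 8·x (mod 13).
For each evaluation point α_i, compute m(α_i) mod 13:
  α_1 = 11: Horner steps 8 → 8, so m(11) = 8.
  α_2 = 8: Horner steps 8 → 10, so m(8) = 10.
  α_3 = 3: Horner steps 8 → 9, so m(3) = 9.
  α_4 = 12: Horner steps 8 → 3, so m(12) = 3.
Codeword c = [8, 10, 9, 3] ∈ F_13^4.


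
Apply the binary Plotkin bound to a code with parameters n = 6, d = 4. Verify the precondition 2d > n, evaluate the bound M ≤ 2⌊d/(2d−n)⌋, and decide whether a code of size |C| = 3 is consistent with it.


Plotkin bound M ≤ 4; given |C| = 3 ≤ bound (satisfied).

Check applicability: 2d = 8, n = 6.
2d − n = 2 > 0, so Plotkin applies.
Compute d/(2d−n) = 4/2 ≈ 2.0000.
⌊d/(2d−n)⌋ = 2.
Plotkin bound: M ≤ 2·2 = 4.
Given |C| = 3, check: satisfied.
This |C| is below the Plotkin bound.


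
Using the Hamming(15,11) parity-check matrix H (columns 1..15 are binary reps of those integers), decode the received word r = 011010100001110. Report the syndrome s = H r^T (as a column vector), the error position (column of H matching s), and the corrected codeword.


s = (1, 1, 0, 0)^T, error position = 12, corrected codeword c = 011010100000110

Compute s = H r^T mod 2 one row at a time:
  s_1 = 0 + 0 + 0 + 0 + 1 + 1 + 1 + 0 = 3 ≡ 1 (mod 2).
  s_2 = 0 + 1 + 0 + 1 + 1 + 1 + 1 + 0 = 5 ≡ 1 (mod 2).
  s_3 = 1 + 1 + 0 + 1 + 0 + 0 + 1 + 0 = 4 ≡ 0 (mod 2).
  s_4 = 0 + 1 + 1 + 1 + 0 + 0 + 1 + 0 = 4 ≡ 0 (mod 2).
s = (1, 1, 0, 0)^T — this equals column 12 of H (binary 1100), so error is at position 12.
Correct: flip bit 12 of r = 011010100001110 to get c = 011010100000110.


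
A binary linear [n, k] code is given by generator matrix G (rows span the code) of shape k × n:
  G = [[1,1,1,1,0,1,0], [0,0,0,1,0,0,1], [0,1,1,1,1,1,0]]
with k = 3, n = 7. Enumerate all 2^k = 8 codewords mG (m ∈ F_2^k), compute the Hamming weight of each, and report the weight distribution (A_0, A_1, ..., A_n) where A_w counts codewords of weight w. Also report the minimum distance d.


Weight distribution: A_0 = 1, A_2 = 2, A_4 = 1, A_5 = 4. Minimum distance d = 2.

Enumerate all 2^3 = 8 messages m ∈ F_2^3.
For each, compute codeword c = mG in F_2^7, then tally its weight.
  m = 000 → c = 0000000, weight = 0.
  m = 100 → c = 1111010, weight = 5.
  m = 010 → c = 0001001, weight = 2.
  m = 110 → c = 1110011, weight = 5.
  m = 001 → c = 0111110, weight = 5.
  m = 101 → c = 1000100, weight = 2.
  m = 011 → c = 0110111, weight = 5.
  m = 111 → c = 1001101, weight = 4.
Tally weights:
  weight 0: 1 codewords.
  weight 2: 2 codewords.
  weight 4: 1 codewords.
  weight 5: 4 codewords.
Minimum distance d = smallest w > 0 with A_w > 0 = 2.
Sanity: Σ A_w = 8 = 2^3 = 8 ✓.


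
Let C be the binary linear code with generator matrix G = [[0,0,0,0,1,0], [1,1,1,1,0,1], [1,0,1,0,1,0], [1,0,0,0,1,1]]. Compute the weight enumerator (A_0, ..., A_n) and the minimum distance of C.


Weight distribution: A_0 = 1, A_1 = 1, A_2 = 3, A_3 = 6, A_4 = 3, A_5 = 1, A_6 = 1. Minimum distance d = 1.

Enumerate all 2^4 = 16 messages m ∈ F_2^4.
For each, compute codeword c = mG in F_2^6, then tally its weight.
  m = 0000 → c = 000000, weight = 0.
  m = 1000 → c = 000010, weight = 1.
  m = 0100 → c = 111101, weight = 5.
  m = 1100 → c = 111111, weight = 6.
  m = 0010 → c = 101010, weight = 3.
  m = 1010 → c = 101000, weight = 2.
  m = 0110 → c = 010111, weight = 4.
  m = 1110 → c = 010101, weight = 3.
  m = 0001 → c = 100011, weight = 3.
  m = 1001 → c = 100001, weight = 2.
  m = 0101 → c = 011110, weight = 4.
  m = 1101 → c = 011100, weight = 3.
  m = 0011 → c = 001001, weight = 2.
  m = 1011 → c = 001011, weight = 3.
  m = 0111 → c = 110100, weight = 3.
  m = 1111 → c = 110110, weight = 4.
Tally weights:
  weight 0: 1 codewords.
  weight 1: 1 codewords.
  weight 2: 3 codewords.
  weight 3: 6 codewords.
  weight 4: 3 codewords.
  weight 5: 1 codewords.
  weight 6: 1 codewords.
Minimum distance d = smallest w > 0 with A_w > 0 = 1.
Sanity: Σ A_w = 16 = 2^4 = 16 ✓.


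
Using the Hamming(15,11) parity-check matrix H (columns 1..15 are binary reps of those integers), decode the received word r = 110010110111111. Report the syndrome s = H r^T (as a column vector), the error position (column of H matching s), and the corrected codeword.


s = (1, 0, 0, 0)^T, error position = 8, corrected codeword c = 110010100111111

Compute s = H r^T mod 2 one row at a time:
  s_1 = 1 + 0 + 1 + 1 + 1 + 1 + 1 + 1 = 7 ≡ 1 (mod 2).
  s_2 = 0 + 1 + 0 + 1 + 1 + 1 + 1 + 1 = 6 ≡ 0 (mod 2).
  s_3 = 1 + 0 + 0 + 1 + 1 + 1 + 1 + 1 = 6 ≡ 0 (mod 2).
  s_4 = 1 + 0 + 1 + 1 + 0 + 1 + 1 + 1 = 6 ≡ 0 (mod 2).
s = (1, 0, 0, 0)^T — this equals column 8 of H (binary 1000), so error is at position 8.
Correct: flip bit 8 of r = 110010110111111 to get c = 110010100111111.


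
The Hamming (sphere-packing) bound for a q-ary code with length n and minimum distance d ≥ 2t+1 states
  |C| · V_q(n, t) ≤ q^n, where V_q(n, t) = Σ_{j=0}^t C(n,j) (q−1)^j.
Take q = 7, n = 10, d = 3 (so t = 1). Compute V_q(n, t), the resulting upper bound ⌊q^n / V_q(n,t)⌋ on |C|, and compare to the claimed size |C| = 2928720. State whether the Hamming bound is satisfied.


V_q(n, t) = 61, q^n = 282475249, Hamming bound = 4630741, |C| = 2928720 ≤ bound (satisfied).

Step 1: Compute V_q(n, t) = Σ_{j=0}^1 C(n, j) (q−1)^j.
  j = 0: C(10,0)·(6)^0 = 1·1 = 1.
  j = 1: C(10,1)·(6)^1 = 10·6 = 60.
  V_q(n, t) = 1 + 60 = 61.
Step 2: q^n = 7^10 = 282475249.
Step 3: Hamming bound ⌊q^n / V_q(n,t)⌋ = ⌊282475249/61⌋ = 4630741.
Step 4: Compare |C| = 2928720 to 4630741: satisfied.
The claimed |C| lies below the Hamming bound.


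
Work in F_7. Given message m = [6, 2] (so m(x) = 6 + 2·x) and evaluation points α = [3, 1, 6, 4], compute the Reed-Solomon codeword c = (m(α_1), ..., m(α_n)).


c = [5, 1, 4, 0]

Message polynomial: m(x) = 6 + 2·x (mod 7).
For each evaluation point α_i, compute m(α_i) mod 7:
  α_1 = 3: Horner steps 2 → 5, so m(3) = 5.
  α_2 = 1: Horner steps 2 → 1, so m(1) = 1.
  α_3 = 6: Horner steps 2 → 4, so m(6) = 4.
  α_4 = 4: Horner steps 2 → 0, so m(4) = 0.
Codeword c = [5, 1, 4, 0] ∈ F_7^4.


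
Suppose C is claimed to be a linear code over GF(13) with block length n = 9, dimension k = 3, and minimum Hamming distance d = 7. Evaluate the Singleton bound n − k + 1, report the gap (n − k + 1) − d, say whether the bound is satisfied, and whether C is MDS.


Singleton RHS = n − k + 1 = 7, slack = 0, bound satisfied, MDS.

Singleton bound: d ≤ n − k + 1.
Here n = 9, k = 3, so n − k + 1 = 7.
Given d = 7, check d ≤ 7: YES.
Slack = (n − k + 1) − d = 0.
The code is MDS (slack = 0).
Description: the claimed parameters are [9, 3, 7]_13; such a code would be MDS (meets Singleton bound).


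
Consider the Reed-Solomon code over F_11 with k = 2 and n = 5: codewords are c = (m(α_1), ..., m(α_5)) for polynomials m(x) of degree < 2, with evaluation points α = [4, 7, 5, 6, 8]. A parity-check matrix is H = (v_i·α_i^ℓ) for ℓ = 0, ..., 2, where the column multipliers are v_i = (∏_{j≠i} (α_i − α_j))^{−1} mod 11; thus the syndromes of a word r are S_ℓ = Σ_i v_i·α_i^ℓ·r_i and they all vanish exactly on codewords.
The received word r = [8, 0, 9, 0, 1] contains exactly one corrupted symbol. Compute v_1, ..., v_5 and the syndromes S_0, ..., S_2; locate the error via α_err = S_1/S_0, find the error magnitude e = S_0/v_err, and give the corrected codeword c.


S = (3, 7, 9), error at position 4, error magnitude e = 1, c = [8, 0, 9, 10, 1].

Step 1: column multipliers v_i = (∏_{j≠i}(α_i − α_j))^{−1} mod 11.
  i = 1 (α = 4): (4−7)(4−5)(4−6)(4−8) = (−3)·(−1)·(−2)·(−4) = 24 ≡ 2, so v_1 = 2^{−1} = 6 (mod 11).
  i = 2 (α = 7): (7−4)(7−5)(7−6)(7−8) = 3·2·1·(−1) = −6 ≡ 5, so v_2 = 5^{−1} = 9 (mod 11).
  i = 3 (α = 5): (5−4)(5−7)(5−6)(5−8) = 1·(−2)·(−1)·(−3) = −6 ≡ 5, so v_3 = 5^{−1} = 9 (mod 11).
  i = 4 (α = 6): (6−4)(6−7)(6−5)(6−8) = 2·(−1)·1·(−2) = 4 ≡ 4, so v_4 = 4^{−1} = 3 (mod 11).
  i = 5 (α = 8): (8−4)(8−7)(8−5)(8−6) = 4·1·3·2 = 24 ≡ 2, so v_5 = 2^{−1} = 6 (mod 11).
  v = [6, 9, 9, 3, 6].
Step 2: syndromes of r = [8, 0, 9, 0, 1] (all sums mod 11).
  S_0 = Σ v_i r_i = 6·8 + 9·0 + 9·9 + 3·0 + 6·1 = 135 ≡ 3.
  S_1 = Σ v_i α_i r_i = 6·4·8 + 9·7·0 + 9·5·9 + 3·6·0 + 6·8·1 = 645 ≡ 7.
  α_i^2 mod 11 = [5, 5, 3, 3, 9].
  S_2 = Σ v_i α_i^2 r_i = 6·5·8 + 9·5·0 + 9·3·9 + 3·3·0 + 6·9·1 = 537 ≡ 9.
  S = (3, 7, 9) ≠ 0, so r is not a codeword (an error is present).
Step 3: locate the error. For a single error e at position i, S_ℓ = v_i·e·α_i^ℓ, so α_err = S_1/S_0.
  S_0^{−1} = 3^{−1} = 4 (mod 11), so α_err = 7·4 = 28 ≡ 6 = α_4. Error position i = 4.
  Consistency check: S_2/S_1 = 9·8 = 72 ≡ 6 = α_err ✓ (single-error assumption holds).
Step 4: error magnitude e = S_0/v_4 = S_0·∏_{j≠4}(α_4 − α_j) = 3·4 = 12 ≡ 1 (mod 11).
Step 5: correct position 4: c_4 = r_4 − e = 0 − 1 ≡ 10 (mod 11). Hence c = [8, 0, 9, 10, 1].
  Check: interpolating c through the α_i gives m(x) = 4 + 1·x (degree < 2) with m(α_i) = c_i for every i, so c is indeed a codeword.


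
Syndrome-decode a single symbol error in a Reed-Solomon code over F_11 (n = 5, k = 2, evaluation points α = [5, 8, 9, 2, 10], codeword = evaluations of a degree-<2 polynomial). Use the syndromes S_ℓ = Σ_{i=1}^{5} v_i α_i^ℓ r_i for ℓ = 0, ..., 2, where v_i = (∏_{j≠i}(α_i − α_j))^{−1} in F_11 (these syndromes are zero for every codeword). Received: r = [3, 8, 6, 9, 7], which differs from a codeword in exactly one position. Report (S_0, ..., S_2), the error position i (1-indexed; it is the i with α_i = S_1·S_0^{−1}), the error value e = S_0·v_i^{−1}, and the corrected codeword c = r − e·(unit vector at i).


S = (1, 10, 1), error at position 5, error magnitude e = 3, c = [3, 8, 6, 9, 4].

Step 1: column multipliers v_i = (∏_{j≠i}(α_i − α_j))^{−1} mod 11.
  i = 1 (α = 5): (5−8)(5−9)(5−2)(5−10) = (−3)·(−4)·3·(−5) = −180 ≡ 7, so v_1 = 7^{−1} = 8 (mod 11).
  i = 2 (α = 8): (8−5)(8−9)(8−2)(8−10) = 3·(−1)·6·(−2) = 36 ≡ 3, so v_2 = 3^{−1} = 4 (mod 11).
  i = 3 (α = 9): (9−5)(9−8)(9−2)(9−10) = 4·1·7·(−1) = −28 ≡ 5, so v_3 = 5^{−1} = 9 (mod 11).
  i = 4 (α = 2): (2−5)(2−8)(2−9)(2−10) = (−3)·(−6)·(−7)·(−8) = 1008 ≡ 7, so v_4 = 7^{−1} = 8 (mod 11).
  i = 5 (α = 10): (10−5)(10−8)(10−9)(10−2) = 5·2·1·8 = 80 ≡ 3, so v_5 = 3^{−1} = 4 (mod 11).
  v = [8, 4, 9, 8, 4].
Step 2: syndromes of r = [3, 8, 6, 9, 7] (all sums mod 11).
  S_0 = Σ v_i r_i = 8·3 + 4·8 + 9·6 + 8·9 + 4·7 = 210 ≡ 1.
  S_1 = Σ v_i α_i r_i = 8·5·3 + 4·8·8 + 9·9·6 + 8·2·9 + 4·10·7 = 1286 ≡ 10.
  α_i^2 mod 11 = [3, 9, 4, 4, 1].
  S_2 = Σ v_i α_i^2 r_i = 8·3·3 + 4·9·8 + 9·4·6 + 8·4·9 + 4·1·7 = 892 ≡ 1.
  S = (1, 10, 1) ≠ 0, so r is not a codeword (an error is present).
Step 3: locate the error. For a single error e at position i, S_ℓ = v_i·e·α_i^ℓ, so α_err = S_1/S_0.
  S_0^{−1} = 1^{−1} = 1 (mod 11), so α_err = 10·1 = 10 ≡ 10 = α_5. Error position i = 5.
  Consistency check: S_2/S_1 = 1·10 = 10 ≡ 10 = α_err ✓ (single-error assumption holds).
Step 4: error magnitude e = S_0/v_5 = S_0·∏_{j≠5}(α_5 − α_j) = 1·3 = 3 ≡ 3 (mod 11).
Step 5: correct position 5: c_5 = r_5 − e = 7 − 3 ≡ 4 (mod 11). Hence c = [3, 8, 6, 9, 4].
  Check: interpolating c through the α_i gives m(x) = 2 + 9·x (degree < 2) with m(α_i) = c_i for every i, so c is indeed a codeword.


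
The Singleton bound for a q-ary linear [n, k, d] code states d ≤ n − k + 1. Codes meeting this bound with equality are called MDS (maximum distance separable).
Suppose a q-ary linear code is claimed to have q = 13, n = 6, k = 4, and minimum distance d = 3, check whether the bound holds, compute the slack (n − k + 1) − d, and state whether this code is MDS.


Singleton RHS = n − k + 1 = 3, slack = 0, bound satisfied, MDS.

Singleton bound: d ≤ n − k + 1.
Here n = 6, k = 4, so n − k + 1 = 3.
Given d = 3, check d ≤ 3: YES.
Slack = (n − k + 1) − d = 0.
The code is MDS (slack = 0).
Description: the claimed parameters are [6, 4, 3]_13; such a code would be MDS (meets Singleton bound).


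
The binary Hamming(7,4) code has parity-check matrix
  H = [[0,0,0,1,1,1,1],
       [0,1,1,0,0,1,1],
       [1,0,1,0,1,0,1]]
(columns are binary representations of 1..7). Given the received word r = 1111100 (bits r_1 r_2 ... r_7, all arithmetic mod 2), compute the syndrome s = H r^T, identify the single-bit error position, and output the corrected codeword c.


s = (0, 0, 1)^T, error position = 1, corrected codeword c = 0111100

Compute s = H r^T mod 2 one row at a time:
  s_1 = 1 + 1 + 0 + 0 = 2 ≡ 0 (mod 2).
  s_2 = 1 + 1 + 0 + 0 = 2 ≡ 0 (mod 2).
  s_3 = 1 + 1 + 1 + 0 = 3 ≡ 1 (mod 2).
s = (0, 0, 1)^T — this equals column 1 of H (binary 001), so error is at position 1.
Correct: flip bit 1 of r = 1111100 to get c = 0111100.


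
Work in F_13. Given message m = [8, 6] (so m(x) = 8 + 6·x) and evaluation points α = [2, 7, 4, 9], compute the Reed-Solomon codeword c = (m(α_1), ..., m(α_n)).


c = [7, 11, 6, 10]

Message polynomial: m(x) = 8 + 6·x (mod 13).
For each evaluation point α_i, compute m(α_i) mod 13:
  α_1 = 2: Horner steps 6 → 7, so m(2) = 7.
  α_2 = 7: Horner steps 6 → 11, so m(7) = 11.
  α_3 = 4: Horner steps 6 → 6, so m(4) = 6.
  α_4 = 9: Horner steps 6 → 10, so m(9) = 10.
Codeword c = [7, 11, 6, 10] ∈ F_13^4.


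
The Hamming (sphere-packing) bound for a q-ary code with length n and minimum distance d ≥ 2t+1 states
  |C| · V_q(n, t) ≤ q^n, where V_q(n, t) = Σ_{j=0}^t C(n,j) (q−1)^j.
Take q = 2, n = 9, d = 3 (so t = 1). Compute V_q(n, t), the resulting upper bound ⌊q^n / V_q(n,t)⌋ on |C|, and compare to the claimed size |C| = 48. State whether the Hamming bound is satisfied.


V_q(n, t) = 10, q^n = 512, Hamming bound = 51, |C| = 48 ≤ bound (satisfied).

Step 1: Compute V_q(n, t) = Σ_{j=0}^1 C(n, j) (q−1)^j.
  j = 0: C(9,0)·(1)^0 = 1·1 = 1.
  j = 1: C(9,1)·(1)^1 = 9·1 = 9.
  V_q(n, t) = 1 + 9 = 10.
Step 2: q^n = 2^9 = 512.
Step 3: Hamming bound ⌊q^n / V_q(n,t)⌋ = ⌊512/10⌋ = 51.
Step 4: Compare |C| = 48 to 51: satisfied.
The claimed |C| lies below the Hamming bound.


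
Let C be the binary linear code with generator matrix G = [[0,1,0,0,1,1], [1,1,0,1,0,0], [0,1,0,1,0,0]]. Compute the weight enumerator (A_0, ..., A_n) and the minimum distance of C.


Weight distribution: A_0 = 1, A_1 = 1, A_2 = 1, A_3 = 3, A_4 = 2. Minimum distance d = 1.

Enumerate all 2^3 = 8 messages m ∈ F_2^3.
For each, compute codeword c = mG in F_2^6, then tally its weight.
  m = 000 → c = 000000, weight = 0.
  m = 100 → c = 010011, weight = 3.
  m = 010 → c = 110100, weight = 3.
  m = 110 → c = 100111, weight = 4.
  m = 001 → c = 010100, weight = 2.
  m = 101 → c = 000111, weight = 3.
  m = 011 → c = 100000, weight = 1.
  m = 111 → c = 110011, weight = 4.
Tally weights:
  weight 0: 1 codewords.
  weight 1: 1 codewords.
  weight 2: 1 codewords.
  weight 3: 3 codewords.
  weight 4: 2 codewords.
Minimum distance d = smallest w > 0 with A_w > 0 = 1.
Sanity: Σ A_w = 8 = 2^3 = 8 ✓.


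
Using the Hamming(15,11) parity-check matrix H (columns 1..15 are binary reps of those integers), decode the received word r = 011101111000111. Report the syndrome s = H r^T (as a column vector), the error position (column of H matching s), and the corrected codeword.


s = (1, 0, 0, 1)^T, error position = 9, corrected codeword c = 011101110000111

Compute s = H r^T mod 2 one row at a time:
  s_1 = 1 + 1 + 0 + 0 + 0 + 1 + 1 + 1 = 5 ≡ 1 (mod 2).
  s_2 = 1 + 0 + 1 + 1 + 0 + 1 + 1 + 1 = 6 ≡ 0 (mod 2).
  s_3 = 1 + 1 + 1 + 1 + 0 + 0 + 1 + 1 = 6 ≡ 0 (mod 2).
  s_4 = 0 + 1 + 0 + 1 + 1 + 0 + 1 + 1 = 5 ≡ 1 (mod 2).
s = (1, 0, 0, 1)^T — this equals column 9 of H (binary 1001), so error is at position 9.
Correct: flip bit 9 of r = 011101111000111 to get c = 011101110000111.


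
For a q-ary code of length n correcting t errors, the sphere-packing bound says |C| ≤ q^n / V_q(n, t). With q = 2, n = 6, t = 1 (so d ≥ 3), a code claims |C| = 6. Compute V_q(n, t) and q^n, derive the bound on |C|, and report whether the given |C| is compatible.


V_q(n, t) = 7, q^n = 64, Hamming bound = 9, |C| = 6 ≤ bound (satisfied).

Step 1: Compute V_q(n, t) = Σ_{j=0}^1 C(n, j) (q−1)^j.
  j = 0: C(6,0)·(1)^0 = 1·1 = 1.
  j = 1: C(6,1)·(1)^1 = 6·1 = 6.
  V_q(n, t) = 1 + 6 = 7.
Step 2: q^n = 2^6 = 64.
Step 3: Hamming bound ⌊q^n / V_q(n,t)⌋ = ⌊64/7⌋ = 9.
Step 4: Compare |C| = 6 to 9: satisfied.
The claimed |C| lies below the Hamming bound.


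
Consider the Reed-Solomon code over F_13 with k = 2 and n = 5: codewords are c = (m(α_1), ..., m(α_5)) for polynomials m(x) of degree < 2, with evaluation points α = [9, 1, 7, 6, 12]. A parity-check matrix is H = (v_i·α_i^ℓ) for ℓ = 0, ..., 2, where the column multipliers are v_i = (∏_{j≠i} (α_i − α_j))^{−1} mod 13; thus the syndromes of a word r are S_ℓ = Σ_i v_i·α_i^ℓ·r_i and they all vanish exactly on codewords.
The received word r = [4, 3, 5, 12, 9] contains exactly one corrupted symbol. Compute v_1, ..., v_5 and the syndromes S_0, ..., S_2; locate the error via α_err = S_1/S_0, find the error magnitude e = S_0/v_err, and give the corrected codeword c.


S = (8, 8, 8), error at position 2, error magnitude e = 8, c = [4, 8, 5, 12, 9].

Step 1: column multipliers v_i = (∏_{j≠i}(α_i − α_j))^{−1} mod 13.
  i = 1 (α = 9): (9−1)(9−7)(9−6)(9−12) = 8·2·3·(−3) = −144 ≡ 12, so v_1 = 12^{−1} = 12 (mod 13).
  i = 2 (α = 1): (1−9)(1−7)(1−6)(1−12) = (−8)·(−6)·(−5)·(−11) = 2640 ≡ 1, so v_2 = 1^{−1} = 1 (mod 13).
  i = 3 (α = 7): (7−9)(7−1)(7−6)(7−12) = (−2)·6·1·(−5) = 60 ≡ 8, so v_3 = 8^{−1} = 5 (mod 13).
  i = 4 (α = 6): (6−9)(6−1)(6−7)(6−12) = (−3)·5·(−1)·(−6) = −90 ≡ 1, so v_4 = 1^{−1} = 1 (mod 13).
  i = 5 (α = 12): (12−9)(12−1)(12−7)(12−6) = 3·11·5·6 = 990 ≡ 2, so v_5 = 2^{−1} = 7 (mod 13).
  v = [12, 1, 5, 1, 7].
Step 2: syndromes of r = [4, 3, 5, 12, 9] (all sums mod 13).
  S_0 = Σ v_i r_i = 12·4 + 1·3 + 5·5 + 1·12 + 7·9 = 151 ≡ 8.
  S_1 = Σ v_i α_i r_i = 12·9·4 + 1·1·3 + 5·7·5 + 1·6·12 + 7·12·9 = 1438 ≡ 8.
  α_i^2 mod 13 = [3, 1, 10, 10, 1].
  S_2 = Σ v_i α_i^2 r_i = 12·3·4 + 1·1·3 + 5·10·5 + 1·10·12 + 7·1·9 = 580 ≡ 8.
  S = (8, 8, 8) ≠ 0, so r is not a codeword (an error is present).
Step 3: locate the error. For a single error e at position i, S_ℓ = v_i·e·α_i^ℓ, so α_err = S_1/S_0.
  S_0^{−1} = 8^{−1} = 5 (mod 13), so α_err = 8·5 = 40 ≡ 1 = α_2. Error position i = 2.
  Consistency check: S_2/S_1 = 8·5 = 40 ≡ 1 = α_err ✓ (single-error assumption holds).
Step 4: error magnitude e = S_0/v_2 = S_0·∏_{j≠2}(α_2 − α_j) = 8·1 = 8 ≡ 8 (mod 13).
Step 5: correct position 2: c_2 = r_2 − e = 3 − 8 ≡ 8 (mod 13). Hence c = [4, 8, 5, 12, 9].
  Check: interpolating c through the α_i gives m(x) = 2 + 6·x (degree < 2) with m(α_i) = c_i for every i, so c is indeed a codeword.


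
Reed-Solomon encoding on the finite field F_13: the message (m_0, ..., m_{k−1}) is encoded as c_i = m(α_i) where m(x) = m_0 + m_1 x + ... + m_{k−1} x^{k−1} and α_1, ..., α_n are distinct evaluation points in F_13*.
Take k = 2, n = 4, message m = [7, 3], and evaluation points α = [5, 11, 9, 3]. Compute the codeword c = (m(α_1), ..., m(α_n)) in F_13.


c = [9, 1, 8, 3]

Message polynomial: m(x) = 7 + 3·x (mod 13).
For each evaluation point α_i, compute m(α_i) mod 13:
  α_1 = 5: Horner steps 3 → 9, so m(5) = 9.
  α_2 = 11: Horner steps 3 → 1, so m(11) = 1.
  α_3 = 9: Horner steps 3 → 8, so m(9) = 8.
  α_4 = 3: Horner steps 3 → 3, so m(3) = 3.
Codeword c = [9, 1, 8, 3] ∈ F_13^4.


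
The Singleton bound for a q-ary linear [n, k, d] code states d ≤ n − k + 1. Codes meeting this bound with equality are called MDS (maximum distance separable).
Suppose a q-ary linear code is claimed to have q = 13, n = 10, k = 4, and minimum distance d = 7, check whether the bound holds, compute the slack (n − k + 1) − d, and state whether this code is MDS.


Singleton RHS = n − k + 1 = 7, slack = 0, bound satisfied, MDS.

Singleton bound: d ≤ n − k + 1.
Here n = 10, k = 4, so n − k + 1 = 7.
Given d = 7, check d ≤ 7: YES.
Slack = (n − k + 1) − d = 0.
The code is MDS (slack = 0).
Description: the claimed parameters are [10, 4, 7]_13; such a code would be MDS (meets Singleton bound).


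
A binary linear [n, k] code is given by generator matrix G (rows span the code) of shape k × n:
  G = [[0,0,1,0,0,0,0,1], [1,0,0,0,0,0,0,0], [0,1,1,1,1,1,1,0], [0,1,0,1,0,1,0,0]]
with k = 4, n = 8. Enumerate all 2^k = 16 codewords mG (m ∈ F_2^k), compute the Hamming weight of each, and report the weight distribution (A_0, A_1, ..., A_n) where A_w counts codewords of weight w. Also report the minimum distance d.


Weight distribution: A_0 = 1, A_1 = 1, A_2 = 1, A_3 = 4, A_4 = 3, A_5 = 1, A_6 = 3, A_7 = 2. Minimum distance d = 1.

Enumerate all 2^4 = 16 messages m ∈ F_2^4.
For each, compute codeword c = mG in F_2^8, then tally its weight.
  m = 0000 → c = 00000000, weight = 0.
  m = 1000 → c = 00100001, weight = 2.
  m = 0100 → c = 10000000, weight = 1.
  m = 1100 → c = 10100001, weight = 3.
  m = 0010 → c = 01111110, weight = 6.
  m = 1010 → c = 01011111, weight = 6.
  m = 0110 → c = 11111110, weight = 7.
  m = 1110 → c = 11011111, weight = 7.
  m = 0001 → c = 01010100, weight = 3.
  m = 1001 → c = 01110101, weight = 5.
  m = 0101 → c = 11010100, weight = 4.
  m = 1101 → c = 11110101, weight = 6.
  m = 0011 → c = 00101010, weight = 3.
  m = 1011 → c = 00001011, weight = 3.
  m = 0111 → c = 10101010, weight = 4.
  m = 1111 → c = 10001011, weight = 4.
Tally weights:
  weight 0: 1 codewords.
  weight 1: 1 codewords.
  weight 2: 1 codewords.
  weight 3: 4 codewords.
  weight 4: 3 codewords.
  weight 5: 1 codewords.
  weight 6: 3 codewords.
  weight 7: 2 codewords.
Minimum distance d = smallest w > 0 with A_w > 0 = 1.
Sanity: Σ A_w = 16 = 2^4 = 16 ✓.


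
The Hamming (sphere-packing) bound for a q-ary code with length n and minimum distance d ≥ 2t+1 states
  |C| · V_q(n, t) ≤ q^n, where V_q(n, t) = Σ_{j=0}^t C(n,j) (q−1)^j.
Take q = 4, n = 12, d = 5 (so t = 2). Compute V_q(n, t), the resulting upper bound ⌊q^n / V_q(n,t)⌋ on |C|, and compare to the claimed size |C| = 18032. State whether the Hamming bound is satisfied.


V_q(n, t) = 631, q^n = 16777216, Hamming bound = 26588, |C| = 18032 ≤ bound (satisfied).

Step 1: Compute V_q(n, t) = Σ_{j=0}^2 C(n, j) (q−1)^j.
  j = 0: C(12,0)·(3)^0 = 1·1 = 1.
  j = 1: C(12,1)·(3)^1 = 12·3 = 36.
  j = 2: C(12,2)·(3)^2 = 66·9 = 594.
  V_q(n, t) = 1 + 36 + 594 = 631.
Step 2: q^n = 4^12 = 16777216.
Step 3: Hamming bound ⌊q^n / V_q(n,t)⌋ = ⌊16777216/631⌋ = 26588.
Step 4: Compare |C| = 18032 to 26588: satisfied.
The claimed |C| lies below the Hamming bound.


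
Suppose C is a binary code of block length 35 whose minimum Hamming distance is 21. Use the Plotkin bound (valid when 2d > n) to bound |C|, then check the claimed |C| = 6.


Plotkin bound M ≤ 6; given |C| = 6 ≤ bound (satisfied).

Check applicability: 2d = 42, n = 35.
2d − n = 7 > 0, so Plotkin applies.
Compute d/(2d−n) = 21/7 ≈ 3.0000.
⌊d/(2d−n)⌋ = 3.
Plotkin bound: M ≤ 2·3 = 6.
Given |C| = 6, check: satisfied.
This |C| is at the Plotkin bound.


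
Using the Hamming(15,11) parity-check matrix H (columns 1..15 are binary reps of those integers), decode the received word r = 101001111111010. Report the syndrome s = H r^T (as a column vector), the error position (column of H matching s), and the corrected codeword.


s = (0, 0, 0, 1)^T, error position = 1, corrected codeword c = 001001111111010

Compute s = H r^T mod 2 one row at a time:
  s_1 = 1 + 1 + 1 + 1 + 1 + 0 + 1 + 0 = 6 ≡ 0 (mod 2).
  s_2 = 0 + 0 + 1 + 1 + 1 + 0 + 1 + 0 = 4 ≡ 0 (mod 2).
  s_3 = 0 + 1 + 1 + 1 + 1 + 1 + 1 + 0 = 6 ≡ 0 (mod 2).
  s_4 = 1 + 1 + 0 + 1 + 1 + 1 + 0 + 0 = 5 ≡ 1 (mod 2).
s = (0, 0, 0, 1)^T — this equals column 1 of H (binary 0001), so error is at position 1.
Correct: flip bit 1 of r = 101001111111010 to get c = 001001111111010.


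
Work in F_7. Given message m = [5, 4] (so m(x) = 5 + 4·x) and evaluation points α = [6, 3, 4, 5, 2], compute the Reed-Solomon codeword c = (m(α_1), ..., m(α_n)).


c = [1, 3, 0, 4, 6]

Message polynomial: m(x) = 5 + 4·x (mod 7).
For each evaluation point α_i, compute m(α_i) mod 7:
  α_1 = 6: Horner steps 4 → 1, so m(6) = 1.
  α_2 = 3: Horner steps 4 → 3, so m(3) = 3.
  α_3 = 4: Horner steps 4 → 0, so m(4) = 0.
  α_4 = 5: Horner steps 4 → 4, so m(5) = 4.
  α_5 = 2: Horner steps 4 → 6, so m(2) = 6.
Codeword c = [1, 3, 0, 4, 6] ∈ F_7^5.


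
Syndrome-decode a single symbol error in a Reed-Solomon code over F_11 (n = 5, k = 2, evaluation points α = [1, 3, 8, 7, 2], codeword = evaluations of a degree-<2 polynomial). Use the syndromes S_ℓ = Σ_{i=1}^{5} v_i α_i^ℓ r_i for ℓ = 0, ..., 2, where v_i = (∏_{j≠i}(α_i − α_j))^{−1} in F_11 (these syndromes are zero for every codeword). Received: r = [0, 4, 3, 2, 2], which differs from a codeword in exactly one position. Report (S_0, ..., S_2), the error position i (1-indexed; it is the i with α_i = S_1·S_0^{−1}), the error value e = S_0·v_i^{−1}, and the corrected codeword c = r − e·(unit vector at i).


S = (1, 7, 5), error at position 4, error magnitude e = 1, c = [0, 4, 3, 1, 2].

Step 1: column multipliers v_i = (∏_{j≠i}(α_i − α_j))^{−1} mod 11.
  i = 1 (α = 1): (1−3)(1−8)(1−7)(1−2) = (−2)·(−7)·(−6)·(−1) = 84 ≡ 7, so v_1 = 7^{−1} = 8 (mod 11).
  i = 2 (α = 3): (3−1)(3−8)(3−7)(3−2) = 2·(−5)·(−4)·1 = 40 ≡ 7, so v_2 = 7^{−1} = 8 (mod 11).
  i = 3 (α = 8): (8−1)(8−3)(8−7)(8−2) = 7·5·1·6 = 210 ≡ 1, so v_3 = 1^{−1} = 1 (mod 11).
  i = 4 (α = 7): (7−1)(7−3)(7−8)(7−2) = 6·4·(−1)·5 = −120 ≡ 1, so v_4 = 1^{−1} = 1 (mod 11).
  i = 5 (α = 2): (2−1)(2−3)(2−8)(2−7) = 1·(−1)·(−6)·(−5) = −30 ≡ 3, so v_5 = 3^{−1} = 4 (mod 11).
  v = [8, 8, 1, 1, 4].
Step 2: syndromes of r = [0, 4, 3, 2, 2] (all sums mod 11).
  S_0 = Σ v_i r_i = 8·0 + 8·4 + 1·3 + 1·2 + 4·2 = 45 ≡ 1.
  S_1 = Σ v_i α_i r_i = 8·1·0 + 8·3·4 + 1·8·3 + 1·7·2 + 4·2·2 = 150 ≡ 7.
  α_i^2 mod 11 = [1, 9, 9, 5, 4].
  S_2 = Σ v_i α_i^2 r_i = 8·1·0 + 8·9·4 + 1·9·3 + 1·5·2 + 4·4·2 = 357 ≡ 5.
  S = (1, 7, 5) ≠ 0, so r is not a codeword (an error is present).
Step 3: locate the error. For a single error e at position i, S_ℓ = v_i·e·α_i^ℓ, so α_err = S_1/S_0.
  S_0^{−1} = 1^{−1} = 1 (mod 11), so α_err = 7·1 = 7 ≡ 7 = α_4. Error position i = 4.
  Consistency check: S_2/S_1 = 5·8 = 40 ≡ 7 = α_err ✓ (single-error assumption holds).
Step 4: error magnitude e = S_0/v_4 = S_0·∏_{j≠4}(α_4 − α_j) = 1·1 = 1 ≡ 1 (mod 11).
Step 5: correct position 4: c_4 = r_4 − e = 2 − 1 ≡ 1 (mod 11). Hence c = [0, 4, 3, 1, 2].
  Check: interpolating c through the α_i gives m(x) = 9 + 2·x (degree < 2) with m(α_i) = c_i for every i, so c is indeed a codeword.


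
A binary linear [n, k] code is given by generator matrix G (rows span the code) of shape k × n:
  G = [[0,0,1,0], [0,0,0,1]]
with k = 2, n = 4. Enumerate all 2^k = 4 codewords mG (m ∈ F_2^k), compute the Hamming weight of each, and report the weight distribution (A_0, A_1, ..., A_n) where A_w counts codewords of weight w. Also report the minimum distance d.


Weight distribution: A_0 = 1, A_1 = 2, A_2 = 1. Minimum distance d = 1.

Enumerate all 2^2 = 4 messages m ∈ F_2^2.
For each, compute codeword c = mG in F_2^4, then tally its weight.
  m = 00 → c = 0000, weight = 0.
  m = 10 → c = 0010, weight = 1.
  m = 01 → c = 0001, weight = 1.
  m = 11 → c = 0011, weight = 2.
Tally weights:
  weight 0: 1 codewords.
  weight 1: 2 codewords.
  weight 2: 1 codewords.
Minimum distance d = smallest w > 0 with A_w > 0 = 1.
Sanity: Σ A_w = 4 = 2^2 = 4 ✓.


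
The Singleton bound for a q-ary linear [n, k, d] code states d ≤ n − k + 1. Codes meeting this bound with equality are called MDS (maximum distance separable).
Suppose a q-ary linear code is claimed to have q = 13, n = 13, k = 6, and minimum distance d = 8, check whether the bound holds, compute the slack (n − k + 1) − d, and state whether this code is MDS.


Singleton RHS = n − k + 1 = 8, slack = 0, bound satisfied, MDS.

Singleton bound: d ≤ n − k + 1.
Here n = 13, k = 6, so n − k + 1 = 8.
Given d = 8, check d ≤ 8: YES.
Slack = (n − k + 1) − d = 0.
The code is MDS (slack = 0).
Description: the claimed parameters are [13, 6, 8]_13; such a code would be MDS (meets Singleton bound).


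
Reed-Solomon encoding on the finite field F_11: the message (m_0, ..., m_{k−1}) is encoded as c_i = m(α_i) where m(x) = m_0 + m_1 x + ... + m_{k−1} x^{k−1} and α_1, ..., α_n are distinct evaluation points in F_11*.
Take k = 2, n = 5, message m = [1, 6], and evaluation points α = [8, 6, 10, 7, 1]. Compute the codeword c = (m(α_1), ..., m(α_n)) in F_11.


c = [5, 4, 6, 10, 7]

Message polynomial: m(x) = 1 + 6·x (mod 11).
For each evaluation point α_i, compute m(α_i) mod 11:
  α_1 = 8: Horner steps 6 → 5, so m(8) = 5.
  α_2 = 6: Horner steps 6 → 4, so m(6) = 4.
  α_3 = 10: Horner steps 6 → 6, so m(10) = 6.
  α_4 = 7: Horner steps 6 → 10, so m(7) = 10.
  α_5 = 1: Horner steps 6 → 7, so m(1) = 7.
Codeword c = [5, 4, 6, 10, 7] ∈ F_11^5.


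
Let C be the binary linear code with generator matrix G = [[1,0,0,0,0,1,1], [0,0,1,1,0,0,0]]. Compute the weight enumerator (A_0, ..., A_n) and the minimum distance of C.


Weight distribution: A_0 = 1, A_2 = 1, A_3 = 1, A_5 = 1. Minimum distance d = 2.

Enumerate all 2^2 = 4 messages m ∈ F_2^2.
For each, compute codeword c = mG in F_2^7, then tally its weight.
  m = 00 → c = 0000000, weight = 0.
  m = 10 → c = 1000011, weight = 3.
  m = 01 → c = 0011000, weight = 2.
  m = 11 → c = 1011011, weight = 5.
Tally weights:
  weight 0: 1 codewords.
  weight 2: 1 codewords.
  weight 3: 1 codewords.
  weight 5: 1 codewords.
Minimum distance d = smallest w > 0 with A_w > 0 = 2.
Sanity: Σ A_w = 4 = 2^2 = 4 ✓.


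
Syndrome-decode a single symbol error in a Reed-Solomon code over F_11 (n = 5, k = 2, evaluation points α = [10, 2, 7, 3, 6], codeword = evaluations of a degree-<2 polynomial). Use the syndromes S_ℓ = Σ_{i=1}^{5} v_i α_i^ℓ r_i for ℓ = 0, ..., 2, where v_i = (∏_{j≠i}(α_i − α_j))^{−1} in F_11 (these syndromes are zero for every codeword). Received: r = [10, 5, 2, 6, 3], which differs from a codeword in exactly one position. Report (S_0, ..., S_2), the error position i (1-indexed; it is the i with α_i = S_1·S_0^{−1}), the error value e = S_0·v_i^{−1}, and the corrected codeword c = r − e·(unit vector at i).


S = (7, 3, 6), error at position 2, error magnitude e = 9, c = [10, 7, 2, 6, 3].

Step 1: column multipliers v_i = (∏_{j≠i}(α_i − α_j))^{−1} mod 11.
  i = 1 (α = 10): (10−2)(10−7)(10−3)(10−6) = 8·3·7·4 = 672 ≡ 1, so v_1 = 1^{−1} = 1 (mod 11).
  i = 2 (α = 2): (2−10)(2−7)(2−3)(2−6) = (−8)·(−5)·(−1)·(−4) = 160 ≡ 6, so v_2 = 6^{−1} = 2 (mod 11).
  i = 3 (α = 7): (7−10)(7−2)(7−3)(7−6) = (−3)·5·4·1 = −60 ≡ 6, so v_3 = 6^{−1} = 2 (mod 11).
  i = 4 (α = 3): (3−10)(3−2)(3−7)(3−6) = (−7)·1·(−4)·(−3) = −84 ≡ 4, so v_4 = 4^{−1} = 3 (mod 11).
  i = 5 (α = 6): (6−10)(6−2)(6−7)(6−3) = (−4)·4·(−1)·3 = 48 ≡ 4, so v_5 = 4^{−1} = 3 (mod 11).
  v = [1, 2, 2, 3, 3].
Step 2: syndromes of r = [10, 5, 2, 6, 3] (all sums mod 11).
  S_0 = Σ v_i r_i = 1·10 + 2·5 + 2·2 + 3·6 + 3·3 = 51 ≡ 7.
  S_1 = Σ v_i α_i r_i = 1·10·10 + 2·2·5 + 2·7·2 + 3·3·6 + 3·6·3 = 256 ≡ 3.
  α_i^2 mod 11 = [1, 4, 5, 9, 3].
  S_2 = Σ v_i α_i^2 r_i = 1·1·10 + 2·4·5 + 2·5·2 + 3·9·6 + 3·3·3 = 259 ≡ 6.
  S = (7, 3, 6) ≠ 0, so r is not a codeword (an error is present).
Step 3: locate the error. For a single error e at position i, S_ℓ = v_i·e·α_i^ℓ, so α_err = S_1/S_0.
  S_0^{−1} = 7^{−1} = 8 (mod 11), so α_err = 3·8 = 24 ≡ 2 = α_2. Error position i = 2.
  Consistency check: S_2/S_1 = 6·4 = 24 ≡ 2 = α_err ✓ (single-error assumption holds).
Step 4: error magnitude e = S_0/v_2 = S_0·∏_{j≠2}(α_2 − α_j) = 7·6 = 42 ≡ 9 (mod 11).
Step 5: correct position 2: c_2 = r_2 − e = 5 − 9 ≡ 7 (mod 11). Hence c = [10, 7, 2, 6, 3].
  Check: interpolating c through the α_i gives m(x) = 9 + 10·x (degree < 2) with m(α_i) = c_i for every i, so c is indeed a codeword.


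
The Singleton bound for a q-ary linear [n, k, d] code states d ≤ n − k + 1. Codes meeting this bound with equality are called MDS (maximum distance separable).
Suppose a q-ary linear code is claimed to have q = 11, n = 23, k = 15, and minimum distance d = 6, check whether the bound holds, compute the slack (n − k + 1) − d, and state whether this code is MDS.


Singleton RHS = n − k + 1 = 9, slack = 3, bound satisfied, not MDS.

Singleton bound: d ≤ n − k + 1.
Here n = 23, k = 15, so n − k + 1 = 9.
Given d = 6, check d ≤ 9: YES.
Slack = (n − k + 1) − d = 3.
The code is NOT MDS (slack = 3 > 0).
Description: the claimed parameters are [23, 15, 6]_11; such a code would be non-MDS.


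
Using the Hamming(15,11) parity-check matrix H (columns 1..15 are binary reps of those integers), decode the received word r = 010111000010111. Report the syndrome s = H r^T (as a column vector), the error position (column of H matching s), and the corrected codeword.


s = (0, 0, 1, 0)^T, error position = 2, corrected codeword c = 000111000010111

Compute s = H r^T mod 2 one row at a time:
  s_1 = 0 + 0 + 0 + 1 + 0 + 1 + 1 + 1 = 4 ≡ 0 (mod 2).
  s_2 = 1 + 1 + 1 + 0 + 0 + 1 + 1 + 1 = 6 ≡ 0 (mod 2).
  s_3 = 1 + 0 + 1 + 0 + 0 + 1 + 1 + 1 = 5 ≡ 1 (mod 2).
  s_4 = 0 + 0 + 1 + 0 + 0 + 1 + 1 + 1 = 4 ≡ 0 (mod 2).
s = (0, 0, 1, 0)^T — this equals column 2 of H (binary 0010), so error is at position 2.
Correct: flip bit 2 of r = 010111000010111 to get c = 000111000010111.
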